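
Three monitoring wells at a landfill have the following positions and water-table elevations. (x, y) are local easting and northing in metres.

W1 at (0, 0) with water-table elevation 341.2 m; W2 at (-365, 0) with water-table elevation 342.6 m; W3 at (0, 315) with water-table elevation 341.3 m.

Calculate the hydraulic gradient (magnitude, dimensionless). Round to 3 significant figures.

∂h/∂x = (342.6 − 341.2) / (-365 − 0) = -0.003836
∂h/∂y = (341.3 − 341.2) / (315 − 0) = +0.0003175
|∇h| = √(-0.003836² + 0.0003175²) = 0.003849

0.00385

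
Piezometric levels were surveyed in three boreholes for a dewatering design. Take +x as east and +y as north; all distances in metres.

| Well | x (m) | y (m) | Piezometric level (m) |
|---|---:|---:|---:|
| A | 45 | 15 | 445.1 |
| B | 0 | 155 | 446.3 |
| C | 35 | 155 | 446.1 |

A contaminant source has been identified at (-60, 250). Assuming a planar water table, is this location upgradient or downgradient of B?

upgradient

With h = a·x + b·y + c and A as origin, the differences give:
  (-45)·a + 140·b = +1.2
  (-10)·a + 140·b = +1.0
Eliminate b (×140 and ×140, subtract): -4900·a = 28.00 → a = ∂h/∂x = -0.005714
Back-substitute: b = ∂h/∂y = +0.006735.
Head at (-60, 250) = 445.1 + (-0.005714)·(-105) + (+0.006735)·(235) = 447.28 m.
That is higher than the 446.3 m at B, so the point is upgradient.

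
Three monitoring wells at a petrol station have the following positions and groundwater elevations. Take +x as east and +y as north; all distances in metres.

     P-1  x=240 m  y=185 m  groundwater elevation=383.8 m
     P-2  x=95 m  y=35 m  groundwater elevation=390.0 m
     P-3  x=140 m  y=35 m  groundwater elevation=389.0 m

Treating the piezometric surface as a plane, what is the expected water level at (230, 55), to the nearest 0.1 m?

386.6 m

Taking P-1 as reference: P-2−P-1 = (-145, -150, +6.2); P-3−P-1 = (-100, -150, +5.2).
Determinant of the coordinate differences = (-145)·(-150) − (-100)·(-150) = 6750.
∂h/∂x = [(+6.2)·(-150) − (+5.2)·(-150)] / 6750 = -0.02222
∂h/∂y = [(-145)·(+5.2) − (-100)·(+6.2)] / 6750 = -0.01985
h(230, 55) = 383.8 + (-0.02222)·(-10) + (-0.01985)·(-130) = 383.8 +0.222 +2.581 = 386.603 m.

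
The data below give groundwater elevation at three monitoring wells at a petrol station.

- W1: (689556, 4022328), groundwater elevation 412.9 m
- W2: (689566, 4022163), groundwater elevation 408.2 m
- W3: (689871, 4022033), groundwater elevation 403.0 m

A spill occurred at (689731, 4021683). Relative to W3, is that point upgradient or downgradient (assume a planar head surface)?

Taking W1 as reference: W2−W1 = (10, -165, -4.7); W3−W1 = (315, -295, -9.9).
Determinant of the coordinate differences = 10·(-295) − 315·(-165) = 49025.
∂h/∂x = [(-4.7)·(-295) − (-9.9)·(-165)] / 49025 = -0.005038
∂h/∂y = [10·(-9.9) − 315·(-4.7)] / 49025 = +0.02818
Head at (689731, 4021683) = 412.9 + (-0.005038)·(175) + (+0.02818)·(-645) = 393.84 m.
That is lower than the 403.0 m at W3, so the point is downgradient.

downgradient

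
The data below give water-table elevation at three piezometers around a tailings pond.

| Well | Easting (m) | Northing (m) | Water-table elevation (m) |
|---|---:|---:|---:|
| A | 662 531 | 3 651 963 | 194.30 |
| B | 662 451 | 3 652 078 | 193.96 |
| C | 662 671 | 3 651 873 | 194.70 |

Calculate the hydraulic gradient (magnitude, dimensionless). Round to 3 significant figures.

0.00246

Taking A as reference: B−A = (-80, 115, -0.34); C−A = (140, -90, +0.40).
Determinant of the coordinate differences = (-80)·(-90) − 140·115 = -8900.
∂h/∂x = [(-0.34)·(-90) − (+0.40)·115] / -8900 = +0.001730
∂h/∂y = [(-80)·(+0.40) − 140·(-0.34)] / -8900 = -0.001753
|∇h| = √(0.001730² + -0.001753²) = 0.002463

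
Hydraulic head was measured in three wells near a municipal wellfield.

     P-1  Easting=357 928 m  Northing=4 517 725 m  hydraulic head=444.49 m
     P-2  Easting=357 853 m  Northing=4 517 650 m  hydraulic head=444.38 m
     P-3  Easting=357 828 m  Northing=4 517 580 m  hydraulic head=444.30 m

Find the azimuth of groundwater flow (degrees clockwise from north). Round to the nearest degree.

Differences from P-1: to P-2 (Δx, Δy, Δh) = (-75, -75, -0.11); to P-3 = (-100, -145, -0.19).
Determinant of the coordinate differences = (-75)·(-145) − (-100)·(-75) = 3375.
∂h/∂x = [(-0.11)·(-145) − (-0.19)·(-75)] / 3375 = +0.0005037
∂h/∂y = [(-75)·(-0.19) − (-100)·(-0.11)] / 3375 = +0.0009630
Flow direction (−∇h) has components (-0.0005037 E, -0.0009630 N).
Azimuth = atan2(E, N) = atan2(-0.0005037, -0.0009630) = 207.6° ≈ 208°.

208°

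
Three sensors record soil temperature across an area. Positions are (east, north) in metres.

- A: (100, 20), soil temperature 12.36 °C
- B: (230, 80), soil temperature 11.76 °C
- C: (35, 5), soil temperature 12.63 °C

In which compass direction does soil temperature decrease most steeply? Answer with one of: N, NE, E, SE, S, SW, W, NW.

NE

With T = a·x + b·y + c and A as origin, the differences give:
  130·a + 60·b = -0.60
  (-65)·a + (-15)·b = +0.27
Eliminate b (×(-15) and ×60, subtract): 1950·a = -7.200 → a = ∂T/∂x = -0.003692
Back-substitute: b = ∂T/∂y = -0.002000.
Steepest decrease is along −∇f = (+0.003692 E, +0.002000 N) → northeast.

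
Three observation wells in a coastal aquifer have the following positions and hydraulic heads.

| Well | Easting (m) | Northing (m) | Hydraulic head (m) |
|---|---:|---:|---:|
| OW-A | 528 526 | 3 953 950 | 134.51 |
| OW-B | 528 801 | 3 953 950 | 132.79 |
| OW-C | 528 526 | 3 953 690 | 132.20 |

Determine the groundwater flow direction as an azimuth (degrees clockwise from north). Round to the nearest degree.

145°

∂h/∂x = (132.79 − 134.51) / (528801 − 528526) = -0.006255
∂h/∂y = (132.20 − 134.51) / (3953690 − 3953950) = +0.008885
Flow direction (−∇h) has components (+0.006255 E, -0.008885 N).
Azimuth = atan2(E, N) = atan2(+0.006255, -0.008885) = 144.9° ≈ 145°.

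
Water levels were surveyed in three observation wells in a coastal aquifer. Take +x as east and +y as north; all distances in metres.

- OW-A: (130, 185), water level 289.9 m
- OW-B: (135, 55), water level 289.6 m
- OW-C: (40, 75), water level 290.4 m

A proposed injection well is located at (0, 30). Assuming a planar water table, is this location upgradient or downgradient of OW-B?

upgradient

Taking OW-A as reference: OW-B−OW-A = (5, -130, -0.3); OW-C−OW-A = (-90, -110, +0.5).
Determinant of the coordinate differences = 5·(-110) − (-90)·(-130) = -12250.
∂h/∂x = [(-0.3)·(-110) − (+0.5)·(-130)] / -12250 = -0.008000
∂h/∂y = [5·(+0.5) − (-90)·(-0.3)] / -12250 = +0.002000
Head at (0, 30) = 289.9 + (-0.008000)·(-130) + (+0.002000)·(-155) = 290.63 m.
That is higher than the 289.6 m at OW-B, so the point is upgradient.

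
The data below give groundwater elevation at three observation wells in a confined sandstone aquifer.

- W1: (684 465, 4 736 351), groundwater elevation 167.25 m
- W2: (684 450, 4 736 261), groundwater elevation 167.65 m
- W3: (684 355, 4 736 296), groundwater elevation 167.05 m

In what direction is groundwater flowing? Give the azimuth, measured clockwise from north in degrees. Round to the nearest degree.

320°

Differences from W1: to W2 (Δx, Δy, Δh) = (-15, -90, +0.40); to W3 = (-110, -55, -0.20).
Solve a·Δx + b·Δy = Δh: det = (-15)·(-55) − (-110)·(-90) = -9075.
∂h/∂x = [(+0.40)·(-55) − (-0.20)·(-90)] / -9075 = +0.004408
∂h/∂y = [(-15)·(-0.20) − (-110)·(+0.40)] / -9075 = -0.005179
Flow direction (−∇h) has components (-0.004408 E, +0.005179 N).
Azimuth = atan2(E, N) = atan2(-0.004408, +0.005179) = 319.6° ≈ 320°.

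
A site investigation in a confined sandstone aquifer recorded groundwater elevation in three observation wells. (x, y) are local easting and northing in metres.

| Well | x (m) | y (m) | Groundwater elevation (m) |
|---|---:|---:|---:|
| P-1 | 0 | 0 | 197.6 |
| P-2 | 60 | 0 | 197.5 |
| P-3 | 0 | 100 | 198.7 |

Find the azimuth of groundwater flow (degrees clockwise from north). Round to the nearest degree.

171°

∂h/∂x = (197.5 − 197.6) / (60 − 0) = -0.001667
∂h/∂y = (198.7 − 197.6) / (100 − 0) = +0.01100
Flow direction (−∇h) has components (+0.001667 E, -0.01100 N).
Azimuth = atan2(E, N) = atan2(+0.001667, -0.01100) = 171.4° ≈ 171°.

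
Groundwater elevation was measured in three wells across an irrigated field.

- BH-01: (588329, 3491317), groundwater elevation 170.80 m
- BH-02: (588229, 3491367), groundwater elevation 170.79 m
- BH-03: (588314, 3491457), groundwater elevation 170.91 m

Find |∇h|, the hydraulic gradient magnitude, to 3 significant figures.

Three-point gradient (reference BH-01): Δ to BH-02 = (-100, 50, -0.01), Δ to BH-03 = (-15, 140, +0.11).
∂h/∂x = +0.0005208, ∂h/∂y = +0.0008415 (det = -13250).
|∇h| = √(0.0005208² + 0.0008415²) = 0.0009896

0.000990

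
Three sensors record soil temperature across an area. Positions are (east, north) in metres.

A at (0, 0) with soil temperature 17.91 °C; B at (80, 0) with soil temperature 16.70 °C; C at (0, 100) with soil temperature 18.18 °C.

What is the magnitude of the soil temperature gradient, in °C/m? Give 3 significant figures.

∂T/∂x = (16.70 − 17.91) / (80 − 0) = -0.01513
∂T/∂y = (18.18 − 17.91) / (100 − 0) = +0.002700
|∇f| = √(-0.01513² + 0.002700²) = 0.01537 °C/m

0.0154 °C/m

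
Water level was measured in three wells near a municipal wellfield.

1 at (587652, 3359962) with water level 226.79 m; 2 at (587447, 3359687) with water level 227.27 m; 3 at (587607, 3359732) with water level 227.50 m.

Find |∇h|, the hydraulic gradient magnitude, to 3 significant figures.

Differences from 1: to 2 (Δx, Δy, Δh) = (-205, -275, +0.48); to 3 = (-45, -230, +0.71).
Determinant of the coordinate differences = (-205)·(-230) − (-45)·(-275) = 34775.
∂h/∂x = [(+0.48)·(-230) − (+0.71)·(-275)] / 34775 = +0.002440
∂h/∂y = [(-205)·(+0.71) − (-45)·(+0.48)] / 34775 = -0.003564
|∇h| = √(0.002440² + -0.003564²) = 0.004319

0.00432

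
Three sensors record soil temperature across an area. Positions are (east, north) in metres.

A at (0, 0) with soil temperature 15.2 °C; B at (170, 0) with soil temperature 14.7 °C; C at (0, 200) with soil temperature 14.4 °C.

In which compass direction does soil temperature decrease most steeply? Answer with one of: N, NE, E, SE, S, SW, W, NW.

∂T/∂x = (14.7 − 15.2) / (170 − 0) = -0.002941
∂T/∂y = (14.4 − 15.2) / (200 − 0) = -0.004000
Steepest decrease is along −∇f = (+0.002941 E, +0.004000 N) → northeast.

NE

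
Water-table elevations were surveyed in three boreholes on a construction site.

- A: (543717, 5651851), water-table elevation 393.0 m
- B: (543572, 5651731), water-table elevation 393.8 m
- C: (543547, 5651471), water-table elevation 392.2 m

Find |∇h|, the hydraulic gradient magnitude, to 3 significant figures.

0.0136

Taking A as reference: B−A = (-145, -120, +0.8); C−A = (-170, -380, -0.8).
Determinant of the coordinate differences = (-145)·(-380) − (-170)·(-120) = 34700.
∂h/∂x = [(+0.8)·(-380) − (-0.8)·(-120)] / 34700 = -0.01153
∂h/∂y = [(-145)·(-0.8) − (-170)·(+0.8)] / 34700 = +0.007262
|∇h| = √(-0.01153² + 0.007262²) = 0.01363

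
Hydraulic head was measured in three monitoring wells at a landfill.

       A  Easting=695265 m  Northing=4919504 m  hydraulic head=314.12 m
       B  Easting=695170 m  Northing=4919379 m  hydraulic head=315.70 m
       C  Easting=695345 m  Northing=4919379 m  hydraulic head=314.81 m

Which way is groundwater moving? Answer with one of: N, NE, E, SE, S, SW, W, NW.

With h = a·x + b·y + c and A as origin, the differences give:
  (-95)·a + (-125)·b = +1.58
  80·a + (-125)·b = +0.69
Eliminate b (×(-125) and ×(-125), subtract): 21875·a = -111.250 → a = ∂h/∂x = -0.005086
Back-substitute: b = ∂h/∂y = -0.008775.
Flow = −∇h = (+0.005086 east, +0.008775 north), which points northeast.

NE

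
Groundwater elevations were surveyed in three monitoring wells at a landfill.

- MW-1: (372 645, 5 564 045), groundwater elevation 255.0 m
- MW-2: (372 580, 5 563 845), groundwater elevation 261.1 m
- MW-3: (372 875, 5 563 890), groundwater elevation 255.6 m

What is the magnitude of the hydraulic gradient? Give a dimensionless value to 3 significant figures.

Differences from MW-1: to MW-2 (Δx, Δy, Δh) = (-65, -200, +6.1); to MW-3 = (230, -155, +0.6).
Solve a·Δx + b·Δy = Δh: det = (-65)·(-155) − 230·(-200) = 56075.
∂h/∂x = [(+6.1)·(-155) − (+0.6)·(-200)] / 56075 = -0.01472
∂h/∂y = [(-65)·(+0.6) − 230·(+6.1)] / 56075 = -0.02572
|∇h| = √(-0.01472² + -0.02572²) = 0.02963

0.0296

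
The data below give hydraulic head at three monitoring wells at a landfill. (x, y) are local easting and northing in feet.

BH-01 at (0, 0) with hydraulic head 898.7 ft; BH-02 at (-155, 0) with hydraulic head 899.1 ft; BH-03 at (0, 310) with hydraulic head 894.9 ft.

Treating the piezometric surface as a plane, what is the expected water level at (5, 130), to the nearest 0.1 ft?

∂h/∂x = (899.1 − 898.7) / (-155 − 0) = -0.002581
∂h/∂y = (894.9 − 898.7) / (310 − 0) = -0.01226
h(5, 130) = 898.7 + (-0.002581)·(5) + (-0.01226)·(130) = 898.7 -0.013 -1.594 = 897.094 ft.

897.1 ft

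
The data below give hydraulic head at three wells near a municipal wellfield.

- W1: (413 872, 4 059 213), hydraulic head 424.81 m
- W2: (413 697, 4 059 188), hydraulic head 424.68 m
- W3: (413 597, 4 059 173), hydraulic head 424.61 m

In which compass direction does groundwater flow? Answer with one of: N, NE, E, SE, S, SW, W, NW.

N

With h = a·x + b·y + c and W1 as origin, the differences give:
  (-175)·a + (-25)·b = -0.13
  (-275)·a + (-40)·b = -0.20
Eliminate b (×(-40) and ×(-25), subtract): 125·a = 0.200 → a = ∂h/∂x = +0.001600
Back-substitute: b = ∂h/∂y = -0.006000.
Flow = −∇h = (-0.001600 east, +0.006000 north), which points north.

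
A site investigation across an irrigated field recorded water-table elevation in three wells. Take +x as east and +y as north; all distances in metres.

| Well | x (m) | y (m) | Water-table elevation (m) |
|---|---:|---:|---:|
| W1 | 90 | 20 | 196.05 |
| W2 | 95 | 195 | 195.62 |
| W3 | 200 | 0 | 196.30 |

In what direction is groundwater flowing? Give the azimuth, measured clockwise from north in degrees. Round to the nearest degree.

Taking W1 as reference: W2−W1 = (5, 175, -0.43); W3−W1 = (110, -20, +0.25).
Determinant of the coordinate differences = 5·(-20) − 110·175 = -19350.
∂h/∂x = [(-0.43)·(-20) − (+0.25)·175] / -19350 = +0.001817
∂h/∂y = [5·(+0.25) − 110·(-0.43)] / -19350 = -0.002509
Flow direction (−∇h) has components (-0.001817 E, +0.002509 N).
Azimuth = atan2(E, N) = atan2(-0.001817, +0.002509) = 324.1° ≈ 324°.

324°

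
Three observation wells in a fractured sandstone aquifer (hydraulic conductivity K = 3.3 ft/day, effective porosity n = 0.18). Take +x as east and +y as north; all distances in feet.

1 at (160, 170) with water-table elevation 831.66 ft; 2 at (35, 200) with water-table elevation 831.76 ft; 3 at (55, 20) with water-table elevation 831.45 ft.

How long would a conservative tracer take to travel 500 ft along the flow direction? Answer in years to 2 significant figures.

Differences from 1: to 2 (Δx, Δy, Δh) = (-125, 30, +0.10); to 3 = (-105, -150, -0.21).
Determinant of the coordinate differences = (-125)·(-150) − (-105)·30 = 21900.
∂h/∂x = [(+0.10)·(-150) − (-0.21)·30] / 21900 = -0.0003973
∂h/∂y = [(-125)·(-0.21) − (-105)·(+0.10)] / 21900 = +0.001678
|∇h| = √(-0.0003973² + 0.001678²) = 0.001724
Seepage velocity v = K·i/n = 3.3 × 0.001724 / 0.18 = 0.03161 ft/day.
t = 500 / 0.03161 = 1.582e+04 days = 43.3 years.

43 years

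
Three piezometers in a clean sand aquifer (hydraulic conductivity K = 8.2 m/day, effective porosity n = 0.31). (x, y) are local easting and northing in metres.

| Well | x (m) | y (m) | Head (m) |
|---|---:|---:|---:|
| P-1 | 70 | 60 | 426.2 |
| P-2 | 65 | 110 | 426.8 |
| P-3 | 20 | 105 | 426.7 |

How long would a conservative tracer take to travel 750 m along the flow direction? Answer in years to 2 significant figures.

6.4 years

Taking P-1 as reference: P-2−P-1 = (-5, 50, +0.6); P-3−P-1 = (-50, 45, +0.5).
Solve a·Δx + b·Δy = Δh: det = (-5)·45 − (-50)·50 = 2275.
∂h/∂x = [(+0.6)·45 − (+0.5)·50] / 2275 = +0.0008791
∂h/∂y = [(-5)·(+0.5) − (-50)·(+0.6)] / 2275 = +0.01209
|∇h| = √(0.0008791² + 0.01209²) = 0.01212
Seepage velocity v = K·i/n = 8.2 × 0.01212 / 0.31 = 0.3206 m/day.
t = 750 / 0.3206 = 2339 days = 6.4 years.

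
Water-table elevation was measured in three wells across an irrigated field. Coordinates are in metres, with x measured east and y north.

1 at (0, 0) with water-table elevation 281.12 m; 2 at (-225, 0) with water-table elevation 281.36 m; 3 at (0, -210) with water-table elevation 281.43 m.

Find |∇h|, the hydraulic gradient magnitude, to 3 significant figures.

0.00182

∂h/∂x = (281.36 − 281.12) / (-225 − 0) = -0.001067
∂h/∂y = (281.43 − 281.12) / (-210 − 0) = -0.001476
|∇h| = √(-0.001067² + -0.001476²) = 0.001821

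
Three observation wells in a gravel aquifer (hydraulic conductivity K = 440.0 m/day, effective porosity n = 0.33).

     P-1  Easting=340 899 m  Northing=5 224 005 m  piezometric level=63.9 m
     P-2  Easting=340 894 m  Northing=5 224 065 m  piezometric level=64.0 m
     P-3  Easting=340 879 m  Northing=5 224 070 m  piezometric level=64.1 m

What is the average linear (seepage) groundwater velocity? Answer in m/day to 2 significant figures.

Taking P-1 as reference: P-2−P-1 = (-5, 60, +0.1); P-3−P-1 = (-20, 65, +0.2).
Solve a·Δx + b·Δy = Δh: det = (-5)·65 − (-20)·60 = 875.
∂h/∂x = [(+0.1)·65 − (+0.2)·60] / 875 = -0.006286
∂h/∂y = [(-5)·(+0.2) − (-20)·(+0.1)] / 875 = +0.001143
|∇h| = √(-0.006286² + 0.001143²) = 0.006389
Seepage velocity v = K·i/n = 440.0 × 0.006389 / 0.33 = 8.519 m/day.

8.5 m/day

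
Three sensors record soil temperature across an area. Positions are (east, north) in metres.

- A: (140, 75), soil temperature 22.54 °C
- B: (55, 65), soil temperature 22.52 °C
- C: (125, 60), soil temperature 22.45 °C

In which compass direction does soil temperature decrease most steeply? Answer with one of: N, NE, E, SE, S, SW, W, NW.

Three-point gradient (reference A): Δ to B = (-85, -10, -0.02), Δ to C = (-15, -15, -0.09).
∂T/∂x = -0.0005333, ∂T/∂y = +0.006533 (det = 1125).
Steepest decrease is along −∇f = (+0.0005333 E, -0.006533 N) → south.

S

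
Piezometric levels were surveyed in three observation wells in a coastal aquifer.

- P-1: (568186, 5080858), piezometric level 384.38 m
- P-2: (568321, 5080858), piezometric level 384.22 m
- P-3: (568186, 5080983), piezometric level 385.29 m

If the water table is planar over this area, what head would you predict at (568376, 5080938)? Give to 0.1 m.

∂h/∂x = (384.22 − 384.38) / (568321 − 568186) = -0.001185
∂h/∂y = (385.29 − 384.38) / (5080983 − 5080858) = +0.007280
h(568376, 5080938) = 384.38 + (-0.001185)·(190) + (+0.007280)·(80) = 384.38 -0.225 +0.582 = 384.737 m.

384.7 m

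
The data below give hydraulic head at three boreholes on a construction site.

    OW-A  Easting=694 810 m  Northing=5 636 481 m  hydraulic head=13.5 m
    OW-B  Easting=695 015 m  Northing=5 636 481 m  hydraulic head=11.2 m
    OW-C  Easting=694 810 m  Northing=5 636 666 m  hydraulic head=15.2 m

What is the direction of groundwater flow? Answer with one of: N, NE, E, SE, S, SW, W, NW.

∂h/∂x = (11.2 − 13.5) / (695015 − 694810) = -0.01122
∂h/∂y = (15.2 − 13.5) / (5636666 − 5636481) = +0.009189
Flow = −∇h = (+0.01122 east, -0.009189 north), which points southeast.

SE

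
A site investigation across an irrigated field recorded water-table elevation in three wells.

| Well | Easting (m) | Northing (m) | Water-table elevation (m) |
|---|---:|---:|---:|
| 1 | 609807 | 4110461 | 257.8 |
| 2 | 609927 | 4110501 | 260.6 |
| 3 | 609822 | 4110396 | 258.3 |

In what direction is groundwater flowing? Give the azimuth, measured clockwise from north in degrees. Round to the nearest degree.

275°

Three-point gradient (reference 1): Δ to 2 = (120, 40, +2.8), Δ to 3 = (15, -65, +0.5).
∂h/∂x = +0.02405, ∂h/∂y = -0.002143 (det = -8400).
Flow direction (−∇h) has components (-0.02405 E, +0.002143 N).
Azimuth = atan2(E, N) = atan2(-0.02405, +0.002143) = 275.1° ≈ 275°.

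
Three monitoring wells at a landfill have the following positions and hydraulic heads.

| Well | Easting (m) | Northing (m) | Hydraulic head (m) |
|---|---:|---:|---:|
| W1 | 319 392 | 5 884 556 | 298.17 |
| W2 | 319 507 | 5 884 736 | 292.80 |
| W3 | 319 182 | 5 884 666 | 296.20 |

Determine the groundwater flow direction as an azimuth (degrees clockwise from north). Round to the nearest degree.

010°

Taking W1 as reference: W2−W1 = (115, 180, -5.37); W3−W1 = (-210, 110, -1.97).
Solve a·Δx + b·Δy = Δh: det = 115·110 − (-210)·180 = 50450.
∂h/∂x = [(-5.37)·110 − (-1.97)·180] / 50450 = -0.004680
∂h/∂y = [115·(-1.97) − (-210)·(-5.37)] / 50450 = -0.02684
Flow direction (−∇h) has components (+0.004680 E, +0.02684 N).
Azimuth = atan2(E, N) = atan2(+0.004680, +0.02684) = 9.9° ≈ 010°.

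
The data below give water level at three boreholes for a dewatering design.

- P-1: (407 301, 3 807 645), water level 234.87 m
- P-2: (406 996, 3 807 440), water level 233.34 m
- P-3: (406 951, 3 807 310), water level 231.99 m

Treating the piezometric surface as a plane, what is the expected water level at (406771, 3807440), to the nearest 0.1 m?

233.9 m

With h = a·x + b·y + c and P-1 as origin, the differences give:
  (-305)·a + (-205)·b = -1.53
  (-350)·a + (-335)·b = -2.88
Eliminate b (×(-335) and ×(-205), subtract): 30425·a = -77.850 → a = ∂h/∂x = -0.002559
Back-substitute: b = ∂h/∂y = +0.01127.
h(406771, 3807440) = 234.87 + (-0.002559)·(-530) + (+0.01127)·(-205) = 234.87 +1.356 -2.310 = 233.916 m.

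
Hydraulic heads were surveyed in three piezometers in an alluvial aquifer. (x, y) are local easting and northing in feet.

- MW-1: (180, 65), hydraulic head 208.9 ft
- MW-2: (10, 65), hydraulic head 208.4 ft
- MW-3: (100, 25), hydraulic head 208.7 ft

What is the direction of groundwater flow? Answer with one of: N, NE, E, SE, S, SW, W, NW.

W

Differences from MW-1: to MW-2 (Δx, Δy, Δh) = (-170, 0, -0.5); to MW-3 = (-80, -40, -0.2).
Determinant of the coordinate differences = (-170)·(-40) − (-80)·0 = 6800.
∂h/∂x = [(-0.5)·(-40) − (-0.2)·0] / 6800 = +0.002941
∂h/∂y = [(-170)·(-0.2) − (-80)·(-0.5)] / 6800 = -0.0008824
Flow = −∇h = (-0.002941 east, +0.0008824 north), which points west.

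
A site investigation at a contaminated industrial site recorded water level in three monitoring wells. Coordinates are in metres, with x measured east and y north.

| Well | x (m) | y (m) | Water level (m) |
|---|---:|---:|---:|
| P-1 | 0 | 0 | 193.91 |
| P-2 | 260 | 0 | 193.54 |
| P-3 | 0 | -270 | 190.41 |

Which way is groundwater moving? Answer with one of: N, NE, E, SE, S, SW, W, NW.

S

∂h/∂x = (193.54 − 193.91) / (260 − 0) = -0.001423
∂h/∂y = (190.41 − 193.91) / (-270 − 0) = +0.01296
Flow = −∇h = (+0.001423 east, -0.01296 north), which points south.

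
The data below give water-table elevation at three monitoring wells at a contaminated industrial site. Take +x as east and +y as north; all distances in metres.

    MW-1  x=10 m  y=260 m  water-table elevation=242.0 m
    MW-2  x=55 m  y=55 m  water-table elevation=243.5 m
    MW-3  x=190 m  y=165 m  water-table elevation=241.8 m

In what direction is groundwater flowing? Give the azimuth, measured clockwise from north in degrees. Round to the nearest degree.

033°

With h = a·x + b·y + c and MW-1 as origin, the differences give:
  45·a + (-205)·b = +1.5
  180·a + (-95)·b = -0.2
Eliminate b (×(-95) and ×(-205), subtract): 32625·a = -183.50 → a = ∂h/∂x = -0.005625
Back-substitute: b = ∂h/∂y = -0.008552.
Flow direction (−∇h) has components (+0.005625 E, +0.008552 N).
Azimuth = atan2(E, N) = atan2(+0.005625, +0.008552) = 33.3° ≈ 033°.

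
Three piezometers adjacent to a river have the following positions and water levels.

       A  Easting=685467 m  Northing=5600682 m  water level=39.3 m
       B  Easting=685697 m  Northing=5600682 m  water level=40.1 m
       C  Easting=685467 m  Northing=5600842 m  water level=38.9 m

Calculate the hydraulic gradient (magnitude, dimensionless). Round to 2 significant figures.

∂h/∂x = (40.1 − 39.3) / (685697 − 685467) = +0.003478
∂h/∂y = (38.9 − 39.3) / (5600842 − 5600682) = -0.002500
|∇h| = √(0.003478² + -0.002500²) = 0.004283

0.0043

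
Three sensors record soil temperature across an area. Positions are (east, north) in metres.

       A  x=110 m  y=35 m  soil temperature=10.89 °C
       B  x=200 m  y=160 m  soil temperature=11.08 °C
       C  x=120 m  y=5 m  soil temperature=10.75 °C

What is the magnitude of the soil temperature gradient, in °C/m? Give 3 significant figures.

Three-point gradient (reference A): Δ to B = (90, 125, +0.19), Δ to C = (10, -30, -0.14).
∂T/∂x = -0.002987, ∂T/∂y = +0.003671 (det = -3950).
|∇f| = √(-0.002987² + 0.003671²) = 0.004733 °C/m

0.00473 °C/m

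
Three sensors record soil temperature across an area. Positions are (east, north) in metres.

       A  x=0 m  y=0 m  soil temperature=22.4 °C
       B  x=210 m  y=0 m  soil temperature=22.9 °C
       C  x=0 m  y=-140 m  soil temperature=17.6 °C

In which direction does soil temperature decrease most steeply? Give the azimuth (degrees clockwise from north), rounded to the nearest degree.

∂T/∂x = (22.9 − 22.4) / (210 − 0) = +0.002381
∂T/∂y = (17.6 − 22.4) / (-140 − 0) = +0.03429
Steepest decrease is along −∇f: components (-0.002381 E, -0.03429 N).
Azimuth = atan2(-0.002381, -0.03429) = 184.0° ≈ 184°.

184°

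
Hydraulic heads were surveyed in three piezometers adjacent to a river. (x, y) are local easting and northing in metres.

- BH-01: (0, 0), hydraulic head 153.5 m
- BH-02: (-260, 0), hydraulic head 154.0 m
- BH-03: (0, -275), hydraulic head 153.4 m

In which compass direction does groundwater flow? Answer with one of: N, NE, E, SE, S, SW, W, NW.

∂h/∂x = (154.0 − 153.5) / (-260 − 0) = -0.001923
∂h/∂y = (153.4 − 153.5) / (-275 − 0) = +0.0003636
Flow = −∇h = (+0.001923 east, -0.0003636 north), which points east.

E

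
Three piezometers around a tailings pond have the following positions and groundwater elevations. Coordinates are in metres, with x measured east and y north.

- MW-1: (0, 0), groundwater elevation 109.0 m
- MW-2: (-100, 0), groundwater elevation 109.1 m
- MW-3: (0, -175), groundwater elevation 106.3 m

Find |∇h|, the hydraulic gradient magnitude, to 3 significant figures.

0.0155

∂h/∂x = (109.1 − 109.0) / (-100 − 0) = -0.0010000
∂h/∂y = (106.3 − 109.0) / (-175 − 0) = +0.01543
|∇h| = √(-0.0010000² + 0.01543²) = 0.01546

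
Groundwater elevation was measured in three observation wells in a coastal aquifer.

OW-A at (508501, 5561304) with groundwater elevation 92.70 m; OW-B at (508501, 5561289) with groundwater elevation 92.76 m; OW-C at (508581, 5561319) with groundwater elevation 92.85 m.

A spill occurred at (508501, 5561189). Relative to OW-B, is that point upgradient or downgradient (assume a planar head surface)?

upgradient

With h = a·x + b·y + c and OW-A as origin, the differences give:
  0·a + (-15)·b = +0.06
  80·a + 15·b = +0.15
Eliminate b (×15 and ×(-15), subtract): 1200·a = 3.150 → a = ∂h/∂x = +0.002625
Back-substitute: b = ∂h/∂y = -0.004000.
Head at (508501, 5561189) = 92.70 + (+0.002625)·(0) + (-0.004000)·(-115) = 93.16 m.
That is higher than the 92.76 m at OW-B, so the point is upgradient.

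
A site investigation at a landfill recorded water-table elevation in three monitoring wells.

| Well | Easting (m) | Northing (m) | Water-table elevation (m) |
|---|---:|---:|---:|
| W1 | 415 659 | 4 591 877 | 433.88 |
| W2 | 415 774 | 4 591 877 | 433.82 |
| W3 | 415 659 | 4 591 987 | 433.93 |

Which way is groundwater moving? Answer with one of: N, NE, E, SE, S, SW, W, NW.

SE

∂h/∂x = (433.82 − 433.88) / (415774 − 415659) = -0.0005217
∂h/∂y = (433.93 − 433.88) / (4591987 − 4591877) = +0.0004545
Flow = −∇h = (+0.0005217 east, -0.0004545 north), which points southeast.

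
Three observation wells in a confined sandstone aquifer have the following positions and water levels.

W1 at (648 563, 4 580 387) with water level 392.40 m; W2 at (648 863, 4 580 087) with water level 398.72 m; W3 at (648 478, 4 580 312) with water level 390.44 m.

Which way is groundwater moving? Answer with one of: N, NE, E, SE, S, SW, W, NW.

W

Three-point gradient (reference W1): Δ to W2 = (300, -300, +6.32), Δ to W3 = (-85, -75, -1.96).
∂h/∂x = +0.02212, ∂h/∂y = +0.001058 (det = -48000).
Flow = −∇h = (-0.02212 east, -0.001058 north), which points west.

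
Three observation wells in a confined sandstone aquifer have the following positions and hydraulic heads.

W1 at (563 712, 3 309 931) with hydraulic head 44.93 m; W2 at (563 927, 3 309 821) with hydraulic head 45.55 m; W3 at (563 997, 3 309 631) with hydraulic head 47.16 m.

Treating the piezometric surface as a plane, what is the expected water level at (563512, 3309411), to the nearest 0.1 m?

50.0 m

Taking W1 as reference: W2−W1 = (215, -110, +0.62); W3−W1 = (285, -300, +2.23).
Solve a·Δx + b·Δy = Δh: det = 215·(-300) − 285·(-110) = -33150.
∂h/∂x = [(+0.62)·(-300) − (+2.23)·(-110)] / -33150 = -0.001789
∂h/∂y = [215·(+2.23) − 285·(+0.62)] / -33150 = -0.009133
h(563512, 3309411) = 44.93 + (-0.001789)·(-200) + (-0.009133)·(-520) = 44.93 +0.358 +4.749 = 50.037 m.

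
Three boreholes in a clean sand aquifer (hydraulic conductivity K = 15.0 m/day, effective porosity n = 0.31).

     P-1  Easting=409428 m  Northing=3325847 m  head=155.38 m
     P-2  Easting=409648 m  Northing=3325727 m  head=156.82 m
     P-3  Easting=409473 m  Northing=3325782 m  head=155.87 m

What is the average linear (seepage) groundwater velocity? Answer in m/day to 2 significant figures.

0.30 m/day

Taking P-1 as reference: P-2−P-1 = (220, -120, +1.44); P-3−P-1 = (45, -65, +0.49).
Solve a·Δx + b·Δy = Δh: det = 220·(-65) − 45·(-120) = -8900.
∂h/∂x = [(+1.44)·(-65) − (+0.49)·(-120)] / -8900 = +0.003910
∂h/∂y = [220·(+0.49) − 45·(+1.44)] / -8900 = -0.004831
|∇h| = √(0.003910² + -0.004831²) = 0.006215
Seepage velocity v = K·i/n = 15.0 × 0.006215 / 0.31 = 0.3007 m/day.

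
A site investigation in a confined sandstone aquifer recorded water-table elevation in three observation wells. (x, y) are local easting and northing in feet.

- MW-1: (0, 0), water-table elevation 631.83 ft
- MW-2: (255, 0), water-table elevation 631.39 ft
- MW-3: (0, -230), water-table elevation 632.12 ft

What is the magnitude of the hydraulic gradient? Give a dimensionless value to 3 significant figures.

∂h/∂x = (631.39 − 631.83) / (255 − 0) = -0.001725
∂h/∂y = (632.12 − 631.83) / (-230 − 0) = -0.001261
|∇h| = √(-0.001725² + -0.001261²) = 0.002137

0.00214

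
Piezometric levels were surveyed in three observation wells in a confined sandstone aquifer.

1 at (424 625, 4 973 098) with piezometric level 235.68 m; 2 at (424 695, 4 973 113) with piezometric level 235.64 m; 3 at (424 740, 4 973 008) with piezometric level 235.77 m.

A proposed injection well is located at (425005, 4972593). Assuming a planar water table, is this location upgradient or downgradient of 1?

upgradient

Differences from 1: to 2 (Δx, Δy, Δh) = (70, 15, -0.04); to 3 = (115, -90, +0.09).
Determinant of the coordinate differences = 70·(-90) − 115·15 = -8025.
∂h/∂x = [(-0.04)·(-90) − (+0.09)·15] / -8025 = -0.0002804
∂h/∂y = [70·(+0.09) − 115·(-0.04)] / -8025 = -0.001358
Head at (425005, 4972593) = 235.68 + (-0.0002804)·(380) + (-0.001358)·(-505) = 236.26 m.
That is higher than the 235.68 m at 1, so the point is upgradient.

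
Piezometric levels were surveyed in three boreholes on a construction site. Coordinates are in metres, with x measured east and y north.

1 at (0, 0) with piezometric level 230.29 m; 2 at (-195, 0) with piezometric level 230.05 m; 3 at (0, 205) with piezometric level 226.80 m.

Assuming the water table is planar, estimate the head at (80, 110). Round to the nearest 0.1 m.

228.5 m

∂h/∂x = (230.05 − 230.29) / (-195 − 0) = +0.001231
∂h/∂y = (226.80 − 230.29) / (205 − 0) = -0.01702
h(80, 110) = 230.29 + (+0.001231)·(80) + (-0.01702)·(110) = 230.29 +0.098 -1.873 = 228.516 m.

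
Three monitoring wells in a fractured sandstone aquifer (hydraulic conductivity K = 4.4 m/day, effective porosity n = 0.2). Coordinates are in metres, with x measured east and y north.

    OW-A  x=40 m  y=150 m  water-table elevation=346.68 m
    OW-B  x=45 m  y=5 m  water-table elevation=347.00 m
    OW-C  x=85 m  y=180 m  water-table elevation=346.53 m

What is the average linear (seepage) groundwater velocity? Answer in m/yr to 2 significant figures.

23 m/yr

With h = a·x + b·y + c and OW-A as origin, the differences give:
  5·a + (-145)·b = +0.32
  45·a + 30·b = -0.15
Eliminate b (×30 and ×(-145), subtract): 6675·a = -12.150 → a = ∂h/∂x = -0.001820
Back-substitute: b = ∂h/∂y = -0.002270.
|∇h| = √(-0.001820² + -0.002270²) = 0.00291
Seepage velocity v = K·i/n = 4.4 × 0.00291 / 0.2 = 0.06402 m/day = 23.38 m/yr.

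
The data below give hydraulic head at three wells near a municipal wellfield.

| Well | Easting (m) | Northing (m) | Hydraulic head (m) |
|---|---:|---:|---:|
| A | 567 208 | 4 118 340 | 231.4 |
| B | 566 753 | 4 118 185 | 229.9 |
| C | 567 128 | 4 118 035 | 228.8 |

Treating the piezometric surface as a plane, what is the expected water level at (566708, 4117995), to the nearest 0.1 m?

Taking A as reference: B−A = (-455, -155, -1.5); C−A = (-80, -305, -2.6).
Determinant of the coordinate differences = (-455)·(-305) − (-80)·(-155) = 126375.
∂h/∂x = [(-1.5)·(-305) − (-2.6)·(-155)] / 126375 = +0.0004313
∂h/∂y = [(-455)·(-2.6) − (-80)·(-1.5)] / 126375 = +0.008411
h(566708, 4117995) = 231.4 + (+0.0004313)·(-500) + (+0.008411)·(-345) = 231.4 -0.216 -2.902 = 228.282 m.

228.3 m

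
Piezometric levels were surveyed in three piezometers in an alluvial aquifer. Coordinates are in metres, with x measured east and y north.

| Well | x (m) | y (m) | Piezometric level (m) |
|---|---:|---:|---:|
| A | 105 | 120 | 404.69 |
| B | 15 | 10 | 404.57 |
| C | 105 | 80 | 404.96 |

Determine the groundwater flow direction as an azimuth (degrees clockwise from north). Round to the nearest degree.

Differences from A: to B (Δx, Δy, Δh) = (-90, -110, -0.12); to C = (0, -40, +0.27).
Determinant of the coordinate differences = (-90)·(-40) − 0·(-110) = 3600.
∂h/∂x = [(-0.12)·(-40) − (+0.27)·(-110)] / 3600 = +0.009583
∂h/∂y = [(-90)·(+0.27) − 0·(-0.12)] / 3600 = -0.006750
Flow direction (−∇h) has components (-0.009583 E, +0.006750 N).
Azimuth = atan2(E, N) = atan2(-0.009583, +0.006750) = 305.2° ≈ 305°.

305°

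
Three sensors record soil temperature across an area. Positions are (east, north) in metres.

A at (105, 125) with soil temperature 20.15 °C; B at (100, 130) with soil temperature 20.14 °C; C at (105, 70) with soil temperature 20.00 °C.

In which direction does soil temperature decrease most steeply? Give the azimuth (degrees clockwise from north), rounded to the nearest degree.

240°

Taking A as reference: B−A = (-5, 5, -0.01); C−A = (0, -55, -0.15).
Determinant of the coordinate differences = (-5)·(-55) − 0·5 = 275.
∂T/∂x = [(-0.01)·(-55) − (-0.15)·5] / 275 = +0.004727
∂T/∂y = [(-5)·(-0.15) − 0·(-0.01)] / 275 = +0.002727
Steepest decrease is along −∇f: components (-0.004727 E, -0.002727 N).
Azimuth = atan2(-0.004727, -0.002727) = 240.0° ≈ 240°.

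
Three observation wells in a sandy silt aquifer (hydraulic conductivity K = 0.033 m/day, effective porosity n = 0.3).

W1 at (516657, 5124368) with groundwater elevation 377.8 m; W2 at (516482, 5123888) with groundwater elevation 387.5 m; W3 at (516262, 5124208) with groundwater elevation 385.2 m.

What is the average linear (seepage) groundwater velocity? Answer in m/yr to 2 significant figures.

With h = a·x + b·y + c and W1 as origin, the differences give:
  (-175)·a + (-480)·b = +9.7
  (-395)·a + (-160)·b = +7.4
Eliminate b (×(-160) and ×(-480), subtract): -161600·a = 2000.00 → a = ∂h/∂x = -0.01238
Back-substitute: b = ∂h/∂y = -0.01570.
|∇h| = √(-0.01238² + -0.01570²) = 0.01999
Seepage velocity v = K·i/n = 0.033 × 0.01999 / 0.3 = 0.002199 m/day = 0.8032 m/yr.

0.80 m/yr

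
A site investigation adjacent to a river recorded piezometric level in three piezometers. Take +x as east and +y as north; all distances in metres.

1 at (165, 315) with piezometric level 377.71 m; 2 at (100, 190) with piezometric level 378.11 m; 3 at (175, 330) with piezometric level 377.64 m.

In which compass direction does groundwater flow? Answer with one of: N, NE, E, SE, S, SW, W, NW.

Taking 1 as reference: 2−1 = (-65, -125, +0.40); 3−1 = (10, 15, -0.07).
Determinant of the coordinate differences = (-65)·15 − 10·(-125) = 275.
∂h/∂x = [(+0.40)·15 − (-0.07)·(-125)] / 275 = -0.010000
∂h/∂y = [(-65)·(-0.07) − 10·(+0.40)] / 275 = +0.002000
Flow = −∇h = (+0.010000 east, -0.002000 north), which points east.

E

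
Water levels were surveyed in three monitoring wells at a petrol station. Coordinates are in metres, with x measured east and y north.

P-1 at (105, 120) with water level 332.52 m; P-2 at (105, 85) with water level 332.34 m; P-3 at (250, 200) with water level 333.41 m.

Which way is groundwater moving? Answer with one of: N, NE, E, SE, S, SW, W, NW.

SW

With h = a·x + b·y + c and P-1 as origin, the differences give:
  0·a + (-35)·b = -0.18
  145·a + 80·b = +0.89
Eliminate b (×80 and ×(-35), subtract): 5075·a = 16.750 → a = ∂h/∂x = +0.003300
Back-substitute: b = ∂h/∂y = +0.005143.
Flow = −∇h = (-0.003300 east, -0.005143 north), which points southwest.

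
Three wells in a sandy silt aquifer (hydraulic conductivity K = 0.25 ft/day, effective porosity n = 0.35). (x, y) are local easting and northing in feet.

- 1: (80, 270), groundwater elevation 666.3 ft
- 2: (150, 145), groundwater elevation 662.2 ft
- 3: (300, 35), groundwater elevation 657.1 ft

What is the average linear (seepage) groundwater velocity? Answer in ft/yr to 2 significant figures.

With h = a·x + b·y + c and 1 as origin, the differences give:
  70·a + (-125)·b = -4.1
  220·a + (-235)·b = -9.2
Eliminate b (×(-235) and ×(-125), subtract): 11050·a = -186.50 → a = ∂h/∂x = -0.01688
Back-substitute: b = ∂h/∂y = +0.02335.
|∇h| = √(-0.01688² + 0.02335²) = 0.02881
Seepage velocity v = K·i/n = 0.25 × 0.02881 / 0.35 = 0.02058 ft/day = 7.517 ft/yr.

7.5 ft/yr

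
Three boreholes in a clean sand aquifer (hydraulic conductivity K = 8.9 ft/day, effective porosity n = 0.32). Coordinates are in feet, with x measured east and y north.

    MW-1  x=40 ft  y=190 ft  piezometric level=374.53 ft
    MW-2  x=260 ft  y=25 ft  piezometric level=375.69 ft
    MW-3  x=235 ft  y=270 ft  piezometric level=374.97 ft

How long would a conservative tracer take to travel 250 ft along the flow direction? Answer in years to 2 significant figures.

With h = a·x + b·y + c and MW-1 as origin, the differences give:
  220·a + (-165)·b = +1.16
  195·a + 80·b = +0.44
Eliminate b (×80 and ×(-165), subtract): 49775·a = 165.400 → a = ∂h/∂x = +0.003323
Back-substitute: b = ∂h/∂y = -0.002600.
|∇h| = √(0.003323² + -0.002600²) = 0.004219
Seepage velocity v = K·i/n = 8.9 × 0.004219 / 0.32 = 0.1173 ft/day.
t = 250 / 0.1173 = 2131 days = 5.83 years.

5.8 years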